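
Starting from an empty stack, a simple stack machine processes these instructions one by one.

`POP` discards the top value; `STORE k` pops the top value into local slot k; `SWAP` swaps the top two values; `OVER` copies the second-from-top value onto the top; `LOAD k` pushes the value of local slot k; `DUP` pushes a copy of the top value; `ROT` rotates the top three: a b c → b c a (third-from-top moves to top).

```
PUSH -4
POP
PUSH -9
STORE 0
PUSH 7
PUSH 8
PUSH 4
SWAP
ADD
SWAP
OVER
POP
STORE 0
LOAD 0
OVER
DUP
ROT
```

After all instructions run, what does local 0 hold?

PUSH -4 : -4
POP     : (empty)
PUSH -9 : -9
STORE 0 : (empty)
PUSH 7  : 7
PUSH 8  : 7 8
PUSH 4  : 7 8 4
SWAP    : 7 4 8
ADD     : 7 12
SWAP    : 12 7
OVER    : 12 7 12
POP     : 12 7
STORE 0 : 12
LOAD 0  : 12 7
OVER    : 12 7 12
DUP     : 12 7 12 12
ROT     : 12 12 12 7

7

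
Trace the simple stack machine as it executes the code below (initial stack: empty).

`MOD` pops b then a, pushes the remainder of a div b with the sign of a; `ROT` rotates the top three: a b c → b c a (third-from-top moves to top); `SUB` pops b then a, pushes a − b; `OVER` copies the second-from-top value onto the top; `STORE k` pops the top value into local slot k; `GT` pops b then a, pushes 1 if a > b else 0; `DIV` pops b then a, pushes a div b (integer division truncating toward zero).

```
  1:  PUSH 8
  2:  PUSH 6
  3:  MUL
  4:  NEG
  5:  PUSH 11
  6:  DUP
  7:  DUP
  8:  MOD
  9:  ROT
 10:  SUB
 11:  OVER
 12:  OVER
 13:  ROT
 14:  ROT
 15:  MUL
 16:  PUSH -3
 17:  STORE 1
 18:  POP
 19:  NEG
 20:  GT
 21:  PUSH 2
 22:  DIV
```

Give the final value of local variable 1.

PUSH 8  : 8
PUSH 6  : 8 6
MUL     : 48
NEG     : -48
PUSH 11 : -48 11
DUP     : -48 11 11
DUP     : -48 11 11 11
MOD     : -48 11 0
ROT     : 11 0 -48
SUB     : 11 48
OVER    : 11 48 11
OVER    : 11 48 11 48
ROT     : 11 11 48 48
ROT     : 11 48 48 11
MUL     : 11 48 528
PUSH -3 : 11 48 528 -3
STORE 1 : 11 48 528
POP     : 11 48
NEG     : 11 -48
GT      : 1
PUSH 2  : 1 2
DIV     : 0

-3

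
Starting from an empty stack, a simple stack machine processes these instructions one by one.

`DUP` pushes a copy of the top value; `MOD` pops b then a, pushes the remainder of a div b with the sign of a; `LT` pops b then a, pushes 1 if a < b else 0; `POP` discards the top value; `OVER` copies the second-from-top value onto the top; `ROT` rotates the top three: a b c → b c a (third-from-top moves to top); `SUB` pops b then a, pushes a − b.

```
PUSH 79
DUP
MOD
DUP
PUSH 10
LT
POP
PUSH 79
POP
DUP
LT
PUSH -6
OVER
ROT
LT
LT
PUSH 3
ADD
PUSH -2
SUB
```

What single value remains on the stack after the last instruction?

6

PUSH 79 -> [79]
DUP     -> [79, 79]
MOD     -> [0]
DUP     -> [0, 0]
PUSH 10 -> [0, 0, 10]
LT      -> [0, 1]
POP     -> [0]
PUSH 79 -> [0, 79]
POP     -> [0]
DUP     -> [0, 0]
LT      -> [0]
PUSH -6 -> [0, -6]
OVER    -> [0, -6, 0]
ROT     -> [-6, 0, 0]
LT      -> [-6, 0]
LT      -> [1]
PUSH 3  -> [1, 3]
ADD     -> [4]
PUSH -2 -> [4, -2]
SUB     -> [6]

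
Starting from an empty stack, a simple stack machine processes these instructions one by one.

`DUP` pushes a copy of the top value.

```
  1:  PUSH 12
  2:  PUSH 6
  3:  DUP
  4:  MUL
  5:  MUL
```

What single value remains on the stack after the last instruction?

PUSH 12 → [12]
PUSH 6  → [12, 6]
DUP     → [12, 6, 6]
MUL     → [12, 36]
MUL     → [432]

432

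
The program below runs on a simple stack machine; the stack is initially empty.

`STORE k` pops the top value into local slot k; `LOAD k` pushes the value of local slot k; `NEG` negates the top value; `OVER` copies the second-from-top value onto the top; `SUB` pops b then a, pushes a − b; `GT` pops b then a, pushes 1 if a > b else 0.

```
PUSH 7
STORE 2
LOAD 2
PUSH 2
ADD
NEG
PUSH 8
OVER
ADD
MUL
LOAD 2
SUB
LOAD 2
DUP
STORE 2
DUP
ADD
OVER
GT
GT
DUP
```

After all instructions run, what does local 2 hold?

7

PUSH 7   7
STORE 2  (empty)
LOAD 2   7
PUSH 2   7 2
ADD      9
NEG      -9
PUSH 8   -9 8
OVER     -9 8 -9
ADD      -9 -1
MUL      9
LOAD 2   9 7
SUB      2
LOAD 2   2 7
DUP      2 7 7
STORE 2  2 7
DUP      2 7 7
ADD      2 14
OVER     2 14 2
GT       2 1
GT       1
DUP      1 1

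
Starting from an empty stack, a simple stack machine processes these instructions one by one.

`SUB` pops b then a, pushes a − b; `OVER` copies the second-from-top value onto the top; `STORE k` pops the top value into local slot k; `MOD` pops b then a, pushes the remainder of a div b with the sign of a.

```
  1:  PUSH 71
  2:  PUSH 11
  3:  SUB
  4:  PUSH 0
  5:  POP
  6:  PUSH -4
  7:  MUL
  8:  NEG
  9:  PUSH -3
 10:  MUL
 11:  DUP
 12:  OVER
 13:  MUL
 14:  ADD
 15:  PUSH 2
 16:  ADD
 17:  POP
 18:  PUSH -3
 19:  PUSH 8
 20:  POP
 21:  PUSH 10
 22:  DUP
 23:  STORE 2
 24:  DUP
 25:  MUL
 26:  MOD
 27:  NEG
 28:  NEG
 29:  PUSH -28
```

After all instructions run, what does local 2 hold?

10

PUSH 71   [71]
PUSH 11   [71, 11]
SUB       [60]
PUSH 0    [60, 0]
POP       [60]
PUSH -4   [60, -4]
MUL       [-240]
NEG       [240]
PUSH -3   [240, -3]
MUL       [-720]
DUP       [-720, -720]
OVER      [-720, -720, -720]
MUL       [-720, 518400]
ADD       [517680]
PUSH 2    [517680, 2]
ADD       [517682]
POP       []
PUSH -3   [-3]
PUSH 8    [-3, 8]
POP       [-3]
PUSH 10   [-3, 10]
DUP       [-3, 10, 10]
STORE 2   [-3, 10]
DUP       [-3, 10, 10]
MUL       [-3, 100]
MOD       [-3]
NEG       [3]
NEG       [-3]
PUSH -28  [-3, -28]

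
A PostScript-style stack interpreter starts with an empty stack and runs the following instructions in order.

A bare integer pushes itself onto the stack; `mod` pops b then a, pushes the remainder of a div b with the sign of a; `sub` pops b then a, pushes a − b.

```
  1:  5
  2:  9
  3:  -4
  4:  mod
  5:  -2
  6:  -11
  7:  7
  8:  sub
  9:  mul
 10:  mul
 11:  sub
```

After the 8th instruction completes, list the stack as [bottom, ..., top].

[5, 1, -2, -18]

5   → [5]
9   → [5, 9]
-4  → [5, 9, -4]
mod → [5, 1]
-2  → [5, 1, -2]
-11 → [5, 1, -2, -11]
7   → [5, 1, -2, -11, 7]
sub → [5, 1, -2, -18]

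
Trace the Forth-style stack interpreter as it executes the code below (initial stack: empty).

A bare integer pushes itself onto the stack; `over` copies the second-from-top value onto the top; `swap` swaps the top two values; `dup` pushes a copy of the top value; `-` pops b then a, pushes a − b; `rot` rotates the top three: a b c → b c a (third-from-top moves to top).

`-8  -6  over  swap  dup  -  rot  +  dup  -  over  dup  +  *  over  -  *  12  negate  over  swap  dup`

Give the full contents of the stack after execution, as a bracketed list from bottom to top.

[-64, -64, -12, -12]

-8     : -8
-6     : -8 -6
over   : -8 -6 -8
swap   : -8 -8 -6
dup    : -8 -8 -6 -6
-      : -8 -8 0
rot    : -8 0 -8
+      : -8 -8
dup    : -8 -8 -8
-      : -8 0
over   : -8 0 -8
dup    : -8 0 -8 -8
+      : -8 0 -16
*      : -8 0
over   : -8 0 -8
-      : -8 8
*      : -64
12     : -64 12
negate : -64 -12
over   : -64 -12 -64
swap   : -64 -64 -12
dup    : -64 -64 -12 -12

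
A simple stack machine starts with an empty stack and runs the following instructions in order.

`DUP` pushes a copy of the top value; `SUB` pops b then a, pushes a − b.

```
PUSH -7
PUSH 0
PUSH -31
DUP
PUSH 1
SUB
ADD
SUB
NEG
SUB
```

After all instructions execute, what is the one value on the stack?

PUSH -7  : -7
PUSH 0   : -7 0
PUSH -31 : -7 0 -31
DUP      : -7 0 -31 -31
PUSH 1   : -7 0 -31 -31 1
SUB      : -7 0 -31 -32
ADD      : -7 0 -63
SUB      : -7 63
NEG      : -7 -63
SUB      : 56

56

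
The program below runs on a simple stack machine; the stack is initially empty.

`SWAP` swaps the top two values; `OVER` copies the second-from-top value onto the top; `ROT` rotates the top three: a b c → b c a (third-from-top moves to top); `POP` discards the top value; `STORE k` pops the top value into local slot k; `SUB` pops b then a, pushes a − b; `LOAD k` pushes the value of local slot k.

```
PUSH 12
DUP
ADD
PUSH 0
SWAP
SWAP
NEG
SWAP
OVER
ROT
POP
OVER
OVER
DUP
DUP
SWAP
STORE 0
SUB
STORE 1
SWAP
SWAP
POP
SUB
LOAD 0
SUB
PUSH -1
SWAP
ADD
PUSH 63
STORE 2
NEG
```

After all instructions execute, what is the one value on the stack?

PUSH 12 : [12]
DUP     : [12, 12]
ADD     : [24]
PUSH 0  : [24, 0]
SWAP    : [0, 24]
SWAP    : [24, 0]
NEG     : [24, 0]
SWAP    : [0, 24]
OVER    : [0, 24, 0]
ROT     : [24, 0, 0]
POP     : [24, 0]
OVER    : [24, 0, 24]
OVER    : [24, 0, 24, 0]
DUP     : [24, 0, 24, 0, 0]
DUP     : [24, 0, 24, 0, 0, 0]
SWAP    : [24, 0, 24, 0, 0, 0]
STORE 0 : [24, 0, 24, 0, 0]
SUB     : [24, 0, 24, 0]
STORE 1 : [24, 0, 24]
SWAP    : [24, 24, 0]
SWAP    : [24, 0, 24]
POP     : [24, 0]
SUB     : [24]
LOAD 0  : [24, 0]
SUB     : [24]
PUSH -1 : [24, -1]
SWAP    : [-1, 24]
ADD     : [23]
PUSH 63 : [23, 63]
STORE 2 : [23]
NEG     : [-23]

-23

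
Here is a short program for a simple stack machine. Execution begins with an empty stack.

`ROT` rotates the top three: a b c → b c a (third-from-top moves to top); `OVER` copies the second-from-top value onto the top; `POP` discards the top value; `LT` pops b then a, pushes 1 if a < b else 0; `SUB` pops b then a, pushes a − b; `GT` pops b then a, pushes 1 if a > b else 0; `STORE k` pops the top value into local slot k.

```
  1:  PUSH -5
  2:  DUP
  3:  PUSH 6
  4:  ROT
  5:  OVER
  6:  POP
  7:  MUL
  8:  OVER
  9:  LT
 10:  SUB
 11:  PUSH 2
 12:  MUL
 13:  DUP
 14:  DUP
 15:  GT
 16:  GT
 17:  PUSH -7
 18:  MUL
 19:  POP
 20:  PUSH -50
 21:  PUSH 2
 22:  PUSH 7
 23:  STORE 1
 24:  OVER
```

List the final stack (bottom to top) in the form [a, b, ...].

[-50, 2, -50]

PUSH -5  : -5
DUP      : -5 -5
PUSH 6   : -5 -5 6
ROT      : -5 6 -5
OVER     : -5 6 -5 6
POP      : -5 6 -5
MUL      : -5 -30
OVER     : -5 -30 -5
LT       : -5 1
SUB      : -6
PUSH 2   : -6 2
MUL      : -12
DUP      : -12 -12
DUP      : -12 -12 -12
GT       : -12 0
GT       : 0
PUSH -7  : 0 -7
MUL      : 0
POP      : (empty)
PUSH -50 : -50
PUSH 2   : -50 2
PUSH 7   : -50 2 7
STORE 1  : -50 2
OVER     : -50 2 -50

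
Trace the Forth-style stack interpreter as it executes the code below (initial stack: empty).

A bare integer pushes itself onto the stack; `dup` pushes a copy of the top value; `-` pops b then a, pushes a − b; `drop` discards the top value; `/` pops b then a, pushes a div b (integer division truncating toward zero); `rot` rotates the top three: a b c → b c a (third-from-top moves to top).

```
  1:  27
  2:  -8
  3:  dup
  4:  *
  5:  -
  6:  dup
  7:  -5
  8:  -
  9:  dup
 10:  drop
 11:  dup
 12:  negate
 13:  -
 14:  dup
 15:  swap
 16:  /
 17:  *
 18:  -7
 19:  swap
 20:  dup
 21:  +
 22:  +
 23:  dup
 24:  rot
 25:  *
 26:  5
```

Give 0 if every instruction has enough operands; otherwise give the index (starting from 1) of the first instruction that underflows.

27     -> [27]
-8     -> [27, -8]
dup    -> [27, -8, -8]
*      -> [27, 64]
-      -> [-37]
dup    -> [-37, -37]
-5     -> [-37, -37, -5]
-      -> [-37, -32]
dup    -> [-37, -32, -32]
drop   -> [-37, -32]
dup    -> [-37, -32, -32]
negate -> [-37, -32, 32]
-      -> [-37, -64]
dup    -> [-37, -64, -64]
swap   -> [-37, -64, -64]
/      -> [-37, 1]
*      -> [-37]
-7     -> [-37, -7]
swap   -> [-7, -37]
dup    -> [-7, -37, -37]
+      -> [-7, -74]
+      -> [-81]
dup    -> [-81, -81]
rot  — needs 3 operands, stack has 2 → underflow

24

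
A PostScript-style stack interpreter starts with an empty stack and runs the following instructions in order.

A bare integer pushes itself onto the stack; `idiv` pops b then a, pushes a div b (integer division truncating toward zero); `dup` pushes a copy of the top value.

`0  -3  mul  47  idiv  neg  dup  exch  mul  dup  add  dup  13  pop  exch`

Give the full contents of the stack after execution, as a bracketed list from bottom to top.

0    : 0
-3   : 0 -3
mul  : 0
47   : 0 47
idiv : 0
neg  : 0
dup  : 0 0
exch : 0 0
mul  : 0
dup  : 0 0
add  : 0
dup  : 0 0
13   : 0 0 13
pop  : 0 0
exch : 0 0

[0, 0]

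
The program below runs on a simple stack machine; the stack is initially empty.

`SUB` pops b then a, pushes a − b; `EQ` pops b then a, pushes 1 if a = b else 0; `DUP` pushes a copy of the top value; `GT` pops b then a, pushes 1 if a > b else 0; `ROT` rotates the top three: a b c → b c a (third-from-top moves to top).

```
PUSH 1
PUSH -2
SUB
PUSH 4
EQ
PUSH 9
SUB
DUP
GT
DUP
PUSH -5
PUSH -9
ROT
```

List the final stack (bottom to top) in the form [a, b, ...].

PUSH 1  → 1
PUSH -2 → 1 -2
SUB     → 3
PUSH 4  → 3 4
EQ      → 0
PUSH 9  → 0 9
SUB     → -9
DUP     → -9 -9
GT      → 0
DUP     → 0 0
PUSH -5 → 0 0 -5
PUSH -9 → 0 0 -5 -9
ROT     → 0 -5 -9 0

[0, -5, -9, 0]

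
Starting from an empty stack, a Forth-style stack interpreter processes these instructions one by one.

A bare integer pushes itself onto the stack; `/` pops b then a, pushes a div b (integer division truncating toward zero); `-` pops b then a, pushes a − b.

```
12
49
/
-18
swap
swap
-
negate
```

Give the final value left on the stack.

-18

12      12
49      12 49
/       0
-18     0 -18
swap    -18 0
swap    0 -18
-       18
negate  -18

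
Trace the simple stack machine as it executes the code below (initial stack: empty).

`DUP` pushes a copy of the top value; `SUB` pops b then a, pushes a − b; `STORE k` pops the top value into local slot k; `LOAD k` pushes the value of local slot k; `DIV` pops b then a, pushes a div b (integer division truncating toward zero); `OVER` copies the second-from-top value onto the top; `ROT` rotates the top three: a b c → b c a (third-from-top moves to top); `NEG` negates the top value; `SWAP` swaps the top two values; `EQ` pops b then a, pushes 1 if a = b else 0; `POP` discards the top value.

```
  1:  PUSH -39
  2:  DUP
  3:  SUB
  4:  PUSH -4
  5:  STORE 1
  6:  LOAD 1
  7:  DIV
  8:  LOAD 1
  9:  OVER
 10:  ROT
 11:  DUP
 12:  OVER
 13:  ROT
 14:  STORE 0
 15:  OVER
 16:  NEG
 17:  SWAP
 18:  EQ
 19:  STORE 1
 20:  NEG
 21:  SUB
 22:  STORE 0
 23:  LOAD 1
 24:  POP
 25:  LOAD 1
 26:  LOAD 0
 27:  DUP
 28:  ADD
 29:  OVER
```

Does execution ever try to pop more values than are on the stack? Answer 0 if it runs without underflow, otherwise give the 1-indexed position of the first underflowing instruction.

0

PUSH -39  -39
DUP       -39 -39
SUB       0
PUSH -4   0 -4
STORE 1   0
LOAD 1    0 -4
DIV       0
LOAD 1    0 -4
OVER      0 -4 0
ROT       -4 0 0
DUP       -4 0 0 0
OVER      -4 0 0 0 0
ROT       -4 0 0 0 0
STORE 0   -4 0 0 0
OVER      -4 0 0 0 0
NEG       -4 0 0 0 0
SWAP      -4 0 0 0 0
EQ        -4 0 0 1
STORE 1   -4 0 0
NEG       -4 0 0
SUB       -4 0
STORE 0   -4
LOAD 1    -4 1
POP       -4
LOAD 1    -4 1
LOAD 0    -4 1 0
DUP       -4 1 0 0
ADD       -4 1 0
OVER      -4 1 0 1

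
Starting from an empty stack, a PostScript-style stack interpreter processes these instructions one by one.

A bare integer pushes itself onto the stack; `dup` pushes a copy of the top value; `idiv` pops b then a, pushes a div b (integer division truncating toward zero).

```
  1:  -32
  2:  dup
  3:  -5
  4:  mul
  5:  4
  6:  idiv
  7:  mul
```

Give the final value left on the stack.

-32  -> -32
dup  -> -32 -32
-5   -> -32 -32 -5
mul  -> -32 160
4    -> -32 160 4
idiv -> -32 40
mul  -> -1280

-1280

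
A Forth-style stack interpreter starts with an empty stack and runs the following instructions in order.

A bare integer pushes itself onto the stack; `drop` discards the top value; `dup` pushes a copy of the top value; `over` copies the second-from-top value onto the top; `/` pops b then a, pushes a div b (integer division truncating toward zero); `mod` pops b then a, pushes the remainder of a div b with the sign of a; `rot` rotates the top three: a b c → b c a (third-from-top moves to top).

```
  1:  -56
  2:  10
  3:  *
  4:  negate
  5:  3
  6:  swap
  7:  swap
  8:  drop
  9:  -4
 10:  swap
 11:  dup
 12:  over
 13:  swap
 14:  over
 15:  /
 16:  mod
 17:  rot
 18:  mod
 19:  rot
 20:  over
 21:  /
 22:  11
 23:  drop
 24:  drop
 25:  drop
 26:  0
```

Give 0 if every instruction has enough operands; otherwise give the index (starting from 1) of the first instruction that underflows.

-56    → -56
10     → -56 10
*      → -560
negate → 560
3      → 560 3
swap   → 3 560
swap   → 560 3
drop   → 560
-4     → 560 -4
swap   → -4 560
dup    → -4 560 560
over   → -4 560 560 560
swap   → -4 560 560 560
over   → -4 560 560 560 560
/      → -4 560 560 1
mod    → -4 560 0
rot    → 560 0 -4
mod    → 560 0
rot  — needs 3 operands, stack has 2 → underflow

19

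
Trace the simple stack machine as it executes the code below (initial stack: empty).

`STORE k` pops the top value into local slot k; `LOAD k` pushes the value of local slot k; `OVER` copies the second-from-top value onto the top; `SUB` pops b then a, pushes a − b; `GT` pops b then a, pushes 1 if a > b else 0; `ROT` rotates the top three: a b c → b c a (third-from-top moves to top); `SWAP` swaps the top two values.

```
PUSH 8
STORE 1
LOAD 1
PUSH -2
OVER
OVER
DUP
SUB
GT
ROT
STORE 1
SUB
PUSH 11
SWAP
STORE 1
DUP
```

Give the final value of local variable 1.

PUSH 8  : 8
STORE 1 : (empty)
LOAD 1  : 8
PUSH -2 : 8 -2
OVER    : 8 -2 8
OVER    : 8 -2 8 -2
DUP     : 8 -2 8 -2 -2
SUB     : 8 -2 8 0
GT      : 8 -2 1
ROT     : -2 1 8
STORE 1 : -2 1
SUB     : -3
PUSH 11 : -3 11
SWAP    : 11 -3
STORE 1 : 11
DUP     : 11 11

-3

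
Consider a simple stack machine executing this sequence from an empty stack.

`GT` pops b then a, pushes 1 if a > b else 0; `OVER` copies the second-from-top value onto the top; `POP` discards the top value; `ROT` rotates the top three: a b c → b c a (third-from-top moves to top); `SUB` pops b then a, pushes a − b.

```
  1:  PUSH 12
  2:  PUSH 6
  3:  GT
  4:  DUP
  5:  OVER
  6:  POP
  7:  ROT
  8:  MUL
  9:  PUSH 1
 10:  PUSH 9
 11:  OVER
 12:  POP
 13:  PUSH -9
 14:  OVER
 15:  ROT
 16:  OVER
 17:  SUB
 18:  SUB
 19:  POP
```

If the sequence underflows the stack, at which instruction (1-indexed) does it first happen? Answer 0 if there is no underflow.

PUSH 12 → 12
PUSH 6  → 12 6
GT      → 1
DUP     → 1 1
OVER    → 1 1 1
POP     → 1 1
ROT  — needs 3 operands, stack has 2 → underflow

7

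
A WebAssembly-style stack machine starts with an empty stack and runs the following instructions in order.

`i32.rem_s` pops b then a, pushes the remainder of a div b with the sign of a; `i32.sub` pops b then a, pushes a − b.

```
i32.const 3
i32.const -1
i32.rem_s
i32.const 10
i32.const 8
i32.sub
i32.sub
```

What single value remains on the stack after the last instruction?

i32.const 3   3
i32.const -1  3 -1
i32.rem_s     0
i32.const 10  0 10
i32.const 8   0 10 8
i32.sub       0 2
i32.sub       -2

-2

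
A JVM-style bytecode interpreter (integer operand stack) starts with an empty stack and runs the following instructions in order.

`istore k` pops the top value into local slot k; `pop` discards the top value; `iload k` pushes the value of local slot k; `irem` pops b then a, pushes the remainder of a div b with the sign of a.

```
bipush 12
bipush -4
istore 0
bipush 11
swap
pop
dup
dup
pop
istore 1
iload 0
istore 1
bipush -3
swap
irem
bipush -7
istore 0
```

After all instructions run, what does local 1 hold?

bipush 12 : [12]
bipush -4 : [12, -4]
istore 0  : [12]
bipush 11 : [12, 11]
swap      : [11, 12]
pop       : [11]
dup       : [11, 11]
dup       : [11, 11, 11]
pop       : [11, 11]
istore 1  : [11]
iload 0   : [11, -4]
istore 1  : [11]
bipush -3 : [11, -3]
swap      : [-3, 11]
irem      : [-3]
bipush -7 : [-3, -7]
istore 0  : [-3]

-4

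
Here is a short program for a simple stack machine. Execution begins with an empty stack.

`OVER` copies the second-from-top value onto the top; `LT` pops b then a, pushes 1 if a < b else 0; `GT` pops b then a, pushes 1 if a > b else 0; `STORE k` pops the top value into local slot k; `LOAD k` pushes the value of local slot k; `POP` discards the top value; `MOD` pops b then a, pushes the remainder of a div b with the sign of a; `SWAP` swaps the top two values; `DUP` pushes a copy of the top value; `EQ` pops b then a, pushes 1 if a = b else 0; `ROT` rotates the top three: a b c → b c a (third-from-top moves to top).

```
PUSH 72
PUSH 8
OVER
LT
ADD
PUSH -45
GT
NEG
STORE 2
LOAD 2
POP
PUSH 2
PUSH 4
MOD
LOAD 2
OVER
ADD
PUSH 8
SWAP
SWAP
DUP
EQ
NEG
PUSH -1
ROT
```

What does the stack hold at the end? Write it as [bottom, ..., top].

[2, -1, -1, 1]

PUSH 72   [72]
PUSH 8    [72, 8]
OVER      [72, 8, 72]
LT        [72, 1]
ADD       [73]
PUSH -45  [73, -45]
GT        [1]
NEG       [-1]
STORE 2   []
LOAD 2    [-1]
POP       []
PUSH 2    [2]
PUSH 4    [2, 4]
MOD       [2]
LOAD 2    [2, -1]
OVER      [2, -1, 2]
ADD       [2, 1]
PUSH 8    [2, 1, 8]
SWAP      [2, 8, 1]
SWAP      [2, 1, 8]
DUP       [2, 1, 8, 8]
EQ        [2, 1, 1]
NEG       [2, 1, -1]
PUSH -1   [2, 1, -1, -1]
ROT       [2, -1, -1, 1]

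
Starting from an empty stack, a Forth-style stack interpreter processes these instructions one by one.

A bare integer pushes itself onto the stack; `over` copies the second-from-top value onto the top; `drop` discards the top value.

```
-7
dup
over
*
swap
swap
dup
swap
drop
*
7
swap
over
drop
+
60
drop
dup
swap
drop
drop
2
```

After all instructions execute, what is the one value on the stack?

-7   → [-7]
dup  → [-7, -7]
over → [-7, -7, -7]
*    → [-7, 49]
swap → [49, -7]
swap → [-7, 49]
dup  → [-7, 49, 49]
swap → [-7, 49, 49]
drop → [-7, 49]
*    → [-343]
7    → [-343, 7]
swap → [7, -343]
over → [7, -343, 7]
drop → [7, -343]
+    → [-336]
60   → [-336, 60]
drop → [-336]
dup  → [-336, -336]
swap → [-336, -336]
drop → [-336]
drop → []
2    → [2]

2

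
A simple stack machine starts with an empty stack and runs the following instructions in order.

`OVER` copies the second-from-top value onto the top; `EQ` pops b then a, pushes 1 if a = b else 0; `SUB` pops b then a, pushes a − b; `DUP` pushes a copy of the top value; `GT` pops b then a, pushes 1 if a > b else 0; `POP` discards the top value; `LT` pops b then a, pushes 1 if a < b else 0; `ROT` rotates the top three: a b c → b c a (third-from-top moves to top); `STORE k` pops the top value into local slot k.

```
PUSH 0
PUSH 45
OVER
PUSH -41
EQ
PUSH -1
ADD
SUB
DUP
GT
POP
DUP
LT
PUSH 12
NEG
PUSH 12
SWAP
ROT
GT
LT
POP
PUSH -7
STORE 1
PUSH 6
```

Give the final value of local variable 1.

PUSH 0    [0]
PUSH 45   [0, 45]
OVER      [0, 45, 0]
PUSH -41  [0, 45, 0, -41]
EQ        [0, 45, 0]
PUSH -1   [0, 45, 0, -1]
ADD       [0, 45, -1]
SUB       [0, 46]
DUP       [0, 46, 46]
GT        [0, 0]
POP       [0]
DUP       [0, 0]
LT        [0]
PUSH 12   [0, 12]
NEG       [0, -12]
PUSH 12   [0, -12, 12]
SWAP      [0, 12, -12]
ROT       [12, -12, 0]
GT        [12, 0]
LT        [0]
POP       []
PUSH -7   [-7]
STORE 1   []
PUSH 6    [6]

-7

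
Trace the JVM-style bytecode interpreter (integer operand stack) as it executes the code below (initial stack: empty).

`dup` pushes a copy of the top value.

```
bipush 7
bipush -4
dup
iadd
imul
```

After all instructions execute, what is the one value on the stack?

-56

bipush 7  : 7
bipush -4 : 7 -4
dup       : 7 -4 -4
iadd      : 7 -8
imul      : -56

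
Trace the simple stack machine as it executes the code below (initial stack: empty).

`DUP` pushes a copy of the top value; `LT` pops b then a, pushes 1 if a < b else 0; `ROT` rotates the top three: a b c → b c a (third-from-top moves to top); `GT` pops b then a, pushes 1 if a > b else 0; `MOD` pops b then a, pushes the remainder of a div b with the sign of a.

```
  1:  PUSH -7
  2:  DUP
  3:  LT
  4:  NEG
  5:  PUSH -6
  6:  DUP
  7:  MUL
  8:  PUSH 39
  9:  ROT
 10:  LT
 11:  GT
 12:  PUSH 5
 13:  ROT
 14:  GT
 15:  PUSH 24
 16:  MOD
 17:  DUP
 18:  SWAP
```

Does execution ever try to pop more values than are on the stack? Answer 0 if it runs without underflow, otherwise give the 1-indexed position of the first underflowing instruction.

13

PUSH -7 : -7
DUP     : -7 -7
LT      : 0
NEG     : 0
PUSH -6 : 0 -6
DUP     : 0 -6 -6
MUL     : 0 36
PUSH 39 : 0 36 39
ROT     : 36 39 0
LT      : 36 0
GT      : 1
PUSH 5  : 1 5
ROT  — needs 3 operands, stack has 2 → underflow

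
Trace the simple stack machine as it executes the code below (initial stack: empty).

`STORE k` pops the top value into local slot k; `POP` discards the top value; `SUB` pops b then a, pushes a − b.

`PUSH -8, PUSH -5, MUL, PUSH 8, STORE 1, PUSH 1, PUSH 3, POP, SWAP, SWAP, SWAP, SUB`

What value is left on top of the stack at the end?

PUSH -8 -> [-8]
PUSH -5 -> [-8, -5]
MUL     -> [40]
PUSH 8  -> [40, 8]
STORE 1 -> [40]
PUSH 1  -> [40, 1]
PUSH 3  -> [40, 1, 3]
POP     -> [40, 1]
SWAP    -> [1, 40]
SWAP    -> [40, 1]
SWAP    -> [1, 40]
SUB     -> [-39]

-39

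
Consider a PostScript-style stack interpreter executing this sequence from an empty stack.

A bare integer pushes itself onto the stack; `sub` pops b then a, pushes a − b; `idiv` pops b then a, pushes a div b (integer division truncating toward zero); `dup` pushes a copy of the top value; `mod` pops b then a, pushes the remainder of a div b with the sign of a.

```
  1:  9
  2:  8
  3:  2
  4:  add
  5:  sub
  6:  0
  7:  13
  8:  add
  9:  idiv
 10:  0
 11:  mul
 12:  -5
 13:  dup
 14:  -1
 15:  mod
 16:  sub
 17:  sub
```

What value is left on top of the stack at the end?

9    -> [9]
8    -> [9, 8]
2    -> [9, 8, 2]
add  -> [9, 10]
sub  -> [-1]
0    -> [-1, 0]
13   -> [-1, 0, 13]
add  -> [-1, 13]
idiv -> [0]
0    -> [0, 0]
mul  -> [0]
-5   -> [0, -5]
dup  -> [0, -5, -5]
-1   -> [0, -5, -5, -1]
mod  -> [0, -5, 0]
sub  -> [0, -5]
sub  -> [5]

5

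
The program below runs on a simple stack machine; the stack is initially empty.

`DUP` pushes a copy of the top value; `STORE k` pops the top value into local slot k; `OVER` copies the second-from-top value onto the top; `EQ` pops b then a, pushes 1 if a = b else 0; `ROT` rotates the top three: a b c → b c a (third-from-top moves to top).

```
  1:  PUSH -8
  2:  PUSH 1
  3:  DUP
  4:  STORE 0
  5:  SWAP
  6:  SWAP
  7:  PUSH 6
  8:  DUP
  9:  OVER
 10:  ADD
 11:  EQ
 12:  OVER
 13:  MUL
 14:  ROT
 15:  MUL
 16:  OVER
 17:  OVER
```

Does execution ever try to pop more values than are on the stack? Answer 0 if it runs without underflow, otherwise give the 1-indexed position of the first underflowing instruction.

PUSH -8 → [-8]
PUSH 1  → [-8, 1]
DUP     → [-8, 1, 1]
STORE 0 → [-8, 1]
SWAP    → [1, -8]
SWAP    → [-8, 1]
PUSH 6  → [-8, 1, 6]
DUP     → [-8, 1, 6, 6]
OVER    → [-8, 1, 6, 6, 6]
ADD     → [-8, 1, 6, 12]
EQ      → [-8, 1, 0]
OVER    → [-8, 1, 0, 1]
MUL     → [-8, 1, 0]
ROT     → [1, 0, -8]
MUL     → [1, 0]
OVER    → [1, 0, 1]
OVER    → [1, 0, 1, 0]

0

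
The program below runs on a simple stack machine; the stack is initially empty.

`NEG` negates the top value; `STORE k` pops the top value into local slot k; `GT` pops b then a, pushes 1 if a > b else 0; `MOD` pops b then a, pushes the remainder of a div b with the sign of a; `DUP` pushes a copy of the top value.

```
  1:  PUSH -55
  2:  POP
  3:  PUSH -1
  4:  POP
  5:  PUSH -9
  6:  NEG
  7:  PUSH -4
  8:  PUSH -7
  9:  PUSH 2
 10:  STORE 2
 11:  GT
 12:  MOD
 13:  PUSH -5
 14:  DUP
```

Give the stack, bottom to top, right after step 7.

PUSH -55 -> -55
POP      -> (empty)
PUSH -1  -> -1
POP      -> (empty)
PUSH -9  -> -9
NEG      -> 9
PUSH -4  -> 9 -4

[9, -4]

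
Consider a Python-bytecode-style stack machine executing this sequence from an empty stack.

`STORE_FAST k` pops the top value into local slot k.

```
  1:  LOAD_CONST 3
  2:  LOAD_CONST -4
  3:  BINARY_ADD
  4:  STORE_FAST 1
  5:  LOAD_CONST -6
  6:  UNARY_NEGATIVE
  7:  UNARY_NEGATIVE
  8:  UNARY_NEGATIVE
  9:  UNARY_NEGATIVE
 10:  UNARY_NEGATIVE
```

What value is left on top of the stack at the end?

LOAD_CONST 3    3
LOAD_CONST -4   3 -4
BINARY_ADD      -1
STORE_FAST 1    (empty)
LOAD_CONST -6   -6
UNARY_NEGATIVE  6
UNARY_NEGATIVE  -6
UNARY_NEGATIVE  6
UNARY_NEGATIVE  -6
UNARY_NEGATIVE  6

6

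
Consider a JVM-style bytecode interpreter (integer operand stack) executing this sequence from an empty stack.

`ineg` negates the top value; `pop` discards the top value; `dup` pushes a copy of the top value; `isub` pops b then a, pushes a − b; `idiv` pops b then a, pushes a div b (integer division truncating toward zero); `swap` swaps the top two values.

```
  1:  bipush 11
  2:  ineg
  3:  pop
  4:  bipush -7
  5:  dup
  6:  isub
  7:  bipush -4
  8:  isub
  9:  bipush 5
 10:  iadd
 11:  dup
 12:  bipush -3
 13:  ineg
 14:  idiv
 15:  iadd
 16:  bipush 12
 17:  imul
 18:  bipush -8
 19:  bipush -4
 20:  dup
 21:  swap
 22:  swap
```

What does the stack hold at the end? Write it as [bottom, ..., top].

bipush 11 -> [11]
ineg      -> [-11]
pop       -> []
bipush -7 -> [-7]
dup       -> [-7, -7]
isub      -> [0]
bipush -4 -> [0, -4]
isub      -> [4]
bipush 5  -> [4, 5]
iadd      -> [9]
dup       -> [9, 9]
bipush -3 -> [9, 9, -3]
ineg      -> [9, 9, 3]
idiv      -> [9, 3]
iadd      -> [12]
bipush 12 -> [12, 12]
imul      -> [144]
bipush -8 -> [144, -8]
bipush -4 -> [144, -8, -4]
dup       -> [144, -8, -4, -4]
swap      -> [144, -8, -4, -4]
swap      -> [144, -8, -4, -4]

[144, -8, -4, -4]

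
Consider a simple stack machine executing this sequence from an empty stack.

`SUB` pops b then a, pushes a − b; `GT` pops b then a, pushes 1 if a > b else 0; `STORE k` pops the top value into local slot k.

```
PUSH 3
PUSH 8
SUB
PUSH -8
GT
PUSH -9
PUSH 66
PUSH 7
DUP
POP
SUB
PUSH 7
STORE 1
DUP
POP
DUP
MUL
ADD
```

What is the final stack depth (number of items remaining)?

2

PUSH 3   3
PUSH 8   3 8
SUB      -5
PUSH -8  -5 -8
GT       1
PUSH -9  1 -9
PUSH 66  1 -9 66
PUSH 7   1 -9 66 7
DUP      1 -9 66 7 7
POP      1 -9 66 7
SUB      1 -9 59
PUSH 7   1 -9 59 7
STORE 1  1 -9 59
DUP      1 -9 59 59
POP      1 -9 59
DUP      1 -9 59 59
MUL      1 -9 3481
ADD      1 3472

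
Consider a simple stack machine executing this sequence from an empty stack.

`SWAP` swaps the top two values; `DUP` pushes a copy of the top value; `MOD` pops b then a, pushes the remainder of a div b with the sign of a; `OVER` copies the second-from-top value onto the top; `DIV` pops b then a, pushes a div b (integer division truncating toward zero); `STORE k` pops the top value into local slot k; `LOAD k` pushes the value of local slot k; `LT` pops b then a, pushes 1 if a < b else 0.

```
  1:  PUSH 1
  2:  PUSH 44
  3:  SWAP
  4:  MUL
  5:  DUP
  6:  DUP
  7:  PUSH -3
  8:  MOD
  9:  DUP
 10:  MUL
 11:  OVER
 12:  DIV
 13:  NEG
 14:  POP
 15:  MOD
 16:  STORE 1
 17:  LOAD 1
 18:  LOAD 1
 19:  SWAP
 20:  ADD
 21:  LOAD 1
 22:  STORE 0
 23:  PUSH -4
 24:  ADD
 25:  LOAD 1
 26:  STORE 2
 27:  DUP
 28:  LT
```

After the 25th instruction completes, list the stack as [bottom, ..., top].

[-4, 0]

PUSH 1  : [1]
PUSH 44 : [1, 44]
SWAP    : [44, 1]
MUL     : [44]
DUP     : [44, 44]
DUP     : [44, 44, 44]
PUSH -3 : [44, 44, 44, -3]
MOD     : [44, 44, 2]
DUP     : [44, 44, 2, 2]
MUL     : [44, 44, 4]
OVER    : [44, 44, 4, 44]
DIV     : [44, 44, 0]
NEG     : [44, 44, 0]
POP     : [44, 44]
MOD     : [0]
STORE 1 : []
LOAD 1  : [0]
LOAD 1  : [0, 0]
SWAP    : [0, 0]
ADD     : [0]
LOAD 1  : [0, 0]
STORE 0 : [0]
PUSH -4 : [0, -4]
ADD     : [-4]
LOAD 1  : [-4, 0]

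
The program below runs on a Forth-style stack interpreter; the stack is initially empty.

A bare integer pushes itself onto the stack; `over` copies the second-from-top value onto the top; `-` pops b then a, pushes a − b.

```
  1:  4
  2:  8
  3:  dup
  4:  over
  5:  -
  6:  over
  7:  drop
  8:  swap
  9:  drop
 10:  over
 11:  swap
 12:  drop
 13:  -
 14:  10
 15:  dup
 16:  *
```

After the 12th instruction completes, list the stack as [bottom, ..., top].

4    : [4]
8    : [4, 8]
dup  : [4, 8, 8]
over : [4, 8, 8, 8]
-    : [4, 8, 0]
over : [4, 8, 0, 8]
drop : [4, 8, 0]
swap : [4, 0, 8]
drop : [4, 0]
over : [4, 0, 4]
swap : [4, 4, 0]
drop : [4, 4]

[4, 4]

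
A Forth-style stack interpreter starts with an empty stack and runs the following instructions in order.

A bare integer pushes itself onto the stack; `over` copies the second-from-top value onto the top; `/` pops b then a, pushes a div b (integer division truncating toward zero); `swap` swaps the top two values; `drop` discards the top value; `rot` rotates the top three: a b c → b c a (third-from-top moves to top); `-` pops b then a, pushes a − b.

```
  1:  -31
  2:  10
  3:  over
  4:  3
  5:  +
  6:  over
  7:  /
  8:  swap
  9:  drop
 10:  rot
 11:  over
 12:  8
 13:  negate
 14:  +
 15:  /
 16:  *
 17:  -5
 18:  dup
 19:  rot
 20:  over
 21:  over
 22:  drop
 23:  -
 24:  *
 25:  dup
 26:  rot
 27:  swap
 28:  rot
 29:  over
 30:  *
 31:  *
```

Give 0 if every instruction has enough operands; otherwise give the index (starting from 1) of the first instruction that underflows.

-31  : -31
10   : -31 10
over : -31 10 -31
3    : -31 10 -31 3
+    : -31 10 -28
over : -31 10 -28 10
/    : -31 10 -2
swap : -31 -2 10
drop : -31 -2
rot  — needs 3 operands, stack has 2 → underflow

10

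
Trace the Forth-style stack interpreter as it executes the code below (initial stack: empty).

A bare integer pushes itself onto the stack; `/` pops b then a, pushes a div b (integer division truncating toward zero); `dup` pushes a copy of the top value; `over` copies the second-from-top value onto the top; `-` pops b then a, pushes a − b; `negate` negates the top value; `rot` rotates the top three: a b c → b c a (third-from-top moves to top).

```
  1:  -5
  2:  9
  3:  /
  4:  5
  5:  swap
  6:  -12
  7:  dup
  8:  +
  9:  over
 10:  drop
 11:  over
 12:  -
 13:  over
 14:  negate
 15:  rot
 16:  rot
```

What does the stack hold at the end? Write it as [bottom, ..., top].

[5, 0, 0, -24]

-5      [-5]
9       [-5, 9]
/       [0]
5       [0, 5]
swap    [5, 0]
-12     [5, 0, -12]
dup     [5, 0, -12, -12]
+       [5, 0, -24]
over    [5, 0, -24, 0]
drop    [5, 0, -24]
over    [5, 0, -24, 0]
-       [5, 0, -24]
over    [5, 0, -24, 0]
negate  [5, 0, -24, 0]
rot     [5, -24, 0, 0]
rot     [5, 0, 0, -24]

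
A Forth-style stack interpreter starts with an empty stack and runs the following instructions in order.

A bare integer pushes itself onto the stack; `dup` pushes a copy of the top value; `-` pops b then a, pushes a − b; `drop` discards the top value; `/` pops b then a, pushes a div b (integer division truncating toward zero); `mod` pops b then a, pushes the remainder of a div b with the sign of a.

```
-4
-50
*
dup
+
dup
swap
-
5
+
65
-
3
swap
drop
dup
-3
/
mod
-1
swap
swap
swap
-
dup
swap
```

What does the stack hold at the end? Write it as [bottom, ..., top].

-4   → -4
-50  → -4 -50
*    → 200
dup  → 200 200
+    → 400
dup  → 400 400
swap → 400 400
-    → 0
5    → 0 5
+    → 5
65   → 5 65
-    → -60
3    → -60 3
swap → 3 -60
drop → 3
dup  → 3 3
-3   → 3 3 -3
/    → 3 -1
mod  → 0
-1   → 0 -1
swap → -1 0
swap → 0 -1
swap → -1 0
-    → -1
dup  → -1 -1
swap → -1 -1

[-1, -1]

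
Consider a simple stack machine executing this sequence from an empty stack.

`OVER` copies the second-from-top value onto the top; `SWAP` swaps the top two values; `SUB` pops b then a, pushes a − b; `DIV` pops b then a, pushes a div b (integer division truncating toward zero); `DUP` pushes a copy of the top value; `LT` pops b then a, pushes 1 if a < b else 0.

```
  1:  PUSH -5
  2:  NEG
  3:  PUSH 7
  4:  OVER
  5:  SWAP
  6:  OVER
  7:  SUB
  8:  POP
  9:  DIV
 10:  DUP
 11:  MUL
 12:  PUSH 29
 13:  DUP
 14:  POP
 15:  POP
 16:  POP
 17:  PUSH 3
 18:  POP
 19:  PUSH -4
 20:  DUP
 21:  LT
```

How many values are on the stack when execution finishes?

PUSH -5 : -5
NEG     : 5
PUSH 7  : 5 7
OVER    : 5 7 5
SWAP    : 5 5 7
OVER    : 5 5 7 5
SUB     : 5 5 2
POP     : 5 5
DIV     : 1
DUP     : 1 1
MUL     : 1
PUSH 29 : 1 29
DUP     : 1 29 29
POP     : 1 29
POP     : 1
POP     : (empty)
PUSH 3  : 3
POP     : (empty)
PUSH -4 : -4
DUP     : -4 -4
LT      : 0

1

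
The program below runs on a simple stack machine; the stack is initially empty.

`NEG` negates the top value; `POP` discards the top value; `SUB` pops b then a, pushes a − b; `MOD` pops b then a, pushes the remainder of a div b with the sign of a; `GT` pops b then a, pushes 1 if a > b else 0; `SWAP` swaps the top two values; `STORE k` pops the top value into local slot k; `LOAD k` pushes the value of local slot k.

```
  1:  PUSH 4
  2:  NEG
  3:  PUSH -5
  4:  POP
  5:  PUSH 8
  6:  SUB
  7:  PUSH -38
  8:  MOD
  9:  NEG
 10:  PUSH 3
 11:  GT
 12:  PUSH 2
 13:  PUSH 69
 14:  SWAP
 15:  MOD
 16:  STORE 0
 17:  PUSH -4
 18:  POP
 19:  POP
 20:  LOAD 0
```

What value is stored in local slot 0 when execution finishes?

PUSH 4   → 4
NEG      → -4
PUSH -5  → -4 -5
POP      → -4
PUSH 8   → -4 8
SUB      → -12
PUSH -38 → -12 -38
MOD      → -12
NEG      → 12
PUSH 3   → 12 3
GT       → 1
PUSH 2   → 1 2
PUSH 69  → 1 2 69
SWAP     → 1 69 2
MOD      → 1 1
STORE 0  → 1
PUSH -4  → 1 -4
POP      → 1
POP      → (empty)
LOAD 0   → 1

1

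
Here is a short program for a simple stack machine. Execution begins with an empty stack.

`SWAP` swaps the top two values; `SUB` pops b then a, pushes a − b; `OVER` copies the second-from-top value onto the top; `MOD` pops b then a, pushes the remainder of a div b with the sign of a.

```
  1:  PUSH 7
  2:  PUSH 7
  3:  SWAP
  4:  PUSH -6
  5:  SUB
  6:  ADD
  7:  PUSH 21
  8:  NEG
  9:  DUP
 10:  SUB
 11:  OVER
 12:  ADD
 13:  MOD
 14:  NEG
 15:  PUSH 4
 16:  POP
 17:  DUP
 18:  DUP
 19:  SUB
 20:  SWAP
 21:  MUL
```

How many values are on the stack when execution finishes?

1

PUSH 7  : 7
PUSH 7  : 7 7
SWAP    : 7 7
PUSH -6 : 7 7 -6
SUB     : 7 13
ADD     : 20
PUSH 21 : 20 21
NEG     : 20 -21
DUP     : 20 -21 -21
SUB     : 20 0
OVER    : 20 0 20
ADD     : 20 20
MOD     : 0
NEG     : 0
PUSH 4  : 0 4
POP     : 0
DUP     : 0 0
DUP     : 0 0 0
SUB     : 0 0
SWAP    : 0 0
MUL     : 0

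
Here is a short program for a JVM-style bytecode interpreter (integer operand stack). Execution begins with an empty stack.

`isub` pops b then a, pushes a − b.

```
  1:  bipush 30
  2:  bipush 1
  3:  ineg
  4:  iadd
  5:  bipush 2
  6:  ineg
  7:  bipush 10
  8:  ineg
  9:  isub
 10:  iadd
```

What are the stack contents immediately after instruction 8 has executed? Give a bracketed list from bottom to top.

[29, -2, -10]

bipush 30  [30]
bipush 1   [30, 1]
ineg       [30, -1]
iadd       [29]
bipush 2   [29, 2]
ineg       [29, -2]
bipush 10  [29, -2, 10]
ineg       [29, -2, -10]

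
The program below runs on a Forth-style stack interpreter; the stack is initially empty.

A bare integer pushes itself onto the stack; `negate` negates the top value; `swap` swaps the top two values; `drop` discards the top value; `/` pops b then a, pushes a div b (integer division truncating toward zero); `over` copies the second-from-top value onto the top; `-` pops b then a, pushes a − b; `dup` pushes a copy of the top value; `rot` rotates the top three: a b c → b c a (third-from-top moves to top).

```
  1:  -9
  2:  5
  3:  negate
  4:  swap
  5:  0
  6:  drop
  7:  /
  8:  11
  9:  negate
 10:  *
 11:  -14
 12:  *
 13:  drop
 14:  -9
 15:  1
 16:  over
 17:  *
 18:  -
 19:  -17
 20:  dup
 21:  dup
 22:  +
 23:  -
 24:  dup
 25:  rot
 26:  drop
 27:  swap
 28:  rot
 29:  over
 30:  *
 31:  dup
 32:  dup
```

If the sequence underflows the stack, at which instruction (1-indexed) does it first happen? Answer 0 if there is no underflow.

28

-9      -9
5       -9 5
negate  -9 -5
swap    -5 -9
0       -5 -9 0
drop    -5 -9
/       0
11      0 11
negate  0 -11
*       0
-14     0 -14
*       0
drop    (empty)
-9      -9
1       -9 1
over    -9 1 -9
*       -9 -9
-       0
-17     0 -17
dup     0 -17 -17
dup     0 -17 -17 -17
+       0 -17 -34
-       0 17
dup     0 17 17
rot     17 17 0
drop    17 17
swap    17 17
rot  — needs 3 operands, stack has 2 → underflow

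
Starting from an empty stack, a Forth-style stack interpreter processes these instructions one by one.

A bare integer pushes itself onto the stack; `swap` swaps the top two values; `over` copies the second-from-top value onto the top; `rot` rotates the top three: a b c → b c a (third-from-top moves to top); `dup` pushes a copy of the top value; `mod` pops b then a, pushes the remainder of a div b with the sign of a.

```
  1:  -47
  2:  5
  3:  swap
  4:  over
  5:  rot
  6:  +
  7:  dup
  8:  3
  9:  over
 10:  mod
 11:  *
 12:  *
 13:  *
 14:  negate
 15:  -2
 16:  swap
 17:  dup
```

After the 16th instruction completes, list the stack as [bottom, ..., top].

[-2, 14100]

-47     -47
5       -47 5
swap    5 -47
over    5 -47 5
rot     -47 5 5
+       -47 10
dup     -47 10 10
3       -47 10 10 3
over    -47 10 10 3 10
mod     -47 10 10 3
*       -47 10 30
*       -47 300
*       -14100
negate  14100
-2      14100 -2
swap    -2 14100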